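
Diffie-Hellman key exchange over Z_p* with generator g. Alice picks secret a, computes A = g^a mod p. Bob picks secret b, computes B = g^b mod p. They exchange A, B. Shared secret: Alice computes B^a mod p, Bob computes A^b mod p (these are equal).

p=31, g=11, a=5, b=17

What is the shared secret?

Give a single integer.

Answer: 26

Derivation:
A = 11^5 mod 31  (bits of 5 = 101)
  bit 0 = 1: r = r^2 * 11 mod 31 = 1^2 * 11 = 1*11 = 11
  bit 1 = 0: r = r^2 mod 31 = 11^2 = 28
  bit 2 = 1: r = r^2 * 11 mod 31 = 28^2 * 11 = 9*11 = 6
  -> A = 6
B = 11^17 mod 31  (bits of 17 = 10001)
  bit 0 = 1: r = r^2 * 11 mod 31 = 1^2 * 11 = 1*11 = 11
  bit 1 = 0: r = r^2 mod 31 = 11^2 = 28
  bit 2 = 0: r = r^2 mod 31 = 28^2 = 9
  bit 3 = 0: r = r^2 mod 31 = 9^2 = 19
  bit 4 = 1: r = r^2 * 11 mod 31 = 19^2 * 11 = 20*11 = 3
  -> B = 3
s = B^a = 3^5 mod 31  (bits of 5 = 101)
  bit 0 = 1: r = r^2 * 3 mod 31 = 1^2 * 3 = 1*3 = 3
  bit 1 = 0: r = r^2 mod 31 = 3^2 = 9
  bit 2 = 1: r = r^2 * 3 mod 31 = 9^2 * 3 = 19*3 = 26
  -> s = B^a = 26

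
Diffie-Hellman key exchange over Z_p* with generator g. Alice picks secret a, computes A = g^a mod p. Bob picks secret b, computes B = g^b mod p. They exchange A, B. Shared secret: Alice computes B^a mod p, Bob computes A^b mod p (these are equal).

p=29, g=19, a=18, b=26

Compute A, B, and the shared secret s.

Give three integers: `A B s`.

Answer: 5 9 7

Derivation:
A = 19^18 mod 29  (bits of 18 = 10010)
  bit 0 = 1: r = r^2 * 19 mod 29 = 1^2 * 19 = 1*19 = 19
  bit 1 = 0: r = r^2 mod 29 = 19^2 = 13
  bit 2 = 0: r = r^2 mod 29 = 13^2 = 24
  bit 3 = 1: r = r^2 * 19 mod 29 = 24^2 * 19 = 25*19 = 11
  bit 4 = 0: r = r^2 mod 29 = 11^2 = 5
  -> A = 5
B = 19^26 mod 29  (bits of 26 = 11010)
  bit 0 = 1: r = r^2 * 19 mod 29 = 1^2 * 19 = 1*19 = 19
  bit 1 = 1: r = r^2 * 19 mod 29 = 19^2 * 19 = 13*19 = 15
  bit 2 = 0: r = r^2 mod 29 = 15^2 = 22
  bit 3 = 1: r = r^2 * 19 mod 29 = 22^2 * 19 = 20*19 = 3
  bit 4 = 0: r = r^2 mod 29 = 3^2 = 9
  -> B = 9
s = B^a = 9^18 mod 29  (bits of 18 = 10010)
  bit 0 = 1: r = r^2 * 9 mod 29 = 1^2 * 9 = 1*9 = 9
  bit 1 = 0: r = r^2 mod 29 = 9^2 = 23
  bit 2 = 0: r = r^2 mod 29 = 23^2 = 7
  bit 3 = 1: r = r^2 * 9 mod 29 = 7^2 * 9 = 20*9 = 6
  bit 4 = 0: r = r^2 mod 29 = 6^2 = 7
  -> s = B^a = 7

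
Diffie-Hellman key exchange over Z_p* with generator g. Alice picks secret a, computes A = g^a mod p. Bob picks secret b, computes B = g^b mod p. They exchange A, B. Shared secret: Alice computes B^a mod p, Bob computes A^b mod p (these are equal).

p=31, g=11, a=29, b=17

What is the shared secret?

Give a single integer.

A = 11^29 mod 31  (bits of 29 = 11101)
  bit 0 = 1: r = r^2 * 11 mod 31 = 1^2 * 11 = 1*11 = 11
  bit 1 = 1: r = r^2 * 11 mod 31 = 11^2 * 11 = 28*11 = 29
  bit 2 = 1: r = r^2 * 11 mod 31 = 29^2 * 11 = 4*11 = 13
  bit 3 = 0: r = r^2 mod 31 = 13^2 = 14
  bit 4 = 1: r = r^2 * 11 mod 31 = 14^2 * 11 = 10*11 = 17
  -> A = 17
B = 11^17 mod 31  (bits of 17 = 10001)
  bit 0 = 1: r = r^2 * 11 mod 31 = 1^2 * 11 = 1*11 = 11
  bit 1 = 0: r = r^2 mod 31 = 11^2 = 28
  bit 2 = 0: r = r^2 mod 31 = 28^2 = 9
  bit 3 = 0: r = r^2 mod 31 = 9^2 = 19
  bit 4 = 1: r = r^2 * 11 mod 31 = 19^2 * 11 = 20*11 = 3
  -> B = 3
s = B^a = 3^29 mod 31  (bits of 29 = 11101)
  bit 0 = 1: r = r^2 * 3 mod 31 = 1^2 * 3 = 1*3 = 3
  bit 1 = 1: r = r^2 * 3 mod 31 = 3^2 * 3 = 9*3 = 27
  bit 2 = 1: r = r^2 * 3 mod 31 = 27^2 * 3 = 16*3 = 17
  bit 3 = 0: r = r^2 mod 31 = 17^2 = 10
  bit 4 = 1: r = r^2 * 3 mod 31 = 10^2 * 3 = 7*3 = 21
  -> s = B^a = 21

Answer: 21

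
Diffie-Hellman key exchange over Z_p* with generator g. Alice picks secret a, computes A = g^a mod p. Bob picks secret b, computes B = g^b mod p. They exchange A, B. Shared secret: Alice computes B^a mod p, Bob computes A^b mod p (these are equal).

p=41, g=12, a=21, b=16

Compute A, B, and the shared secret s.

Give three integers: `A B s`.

Answer: 29 37 37

Derivation:
A = 12^21 mod 41  (bits of 21 = 10101)
  bit 0 = 1: r = r^2 * 12 mod 41 = 1^2 * 12 = 1*12 = 12
  bit 1 = 0: r = r^2 mod 41 = 12^2 = 21
  bit 2 = 1: r = r^2 * 12 mod 41 = 21^2 * 12 = 31*12 = 3
  bit 3 = 0: r = r^2 mod 41 = 3^2 = 9
  bit 4 = 1: r = r^2 * 12 mod 41 = 9^2 * 12 = 40*12 = 29
  -> A = 29
B = 12^16 mod 41  (bits of 16 = 10000)
  bit 0 = 1: r = r^2 * 12 mod 41 = 1^2 * 12 = 1*12 = 12
  bit 1 = 0: r = r^2 mod 41 = 12^2 = 21
  bit 2 = 0: r = r^2 mod 41 = 21^2 = 31
  bit 3 = 0: r = r^2 mod 41 = 31^2 = 18
  bit 4 = 0: r = r^2 mod 41 = 18^2 = 37
  -> B = 37
s = B^a = 37^21 mod 41  (bits of 21 = 10101)
  bit 0 = 1: r = r^2 * 37 mod 41 = 1^2 * 37 = 1*37 = 37
  bit 1 = 0: r = r^2 mod 41 = 37^2 = 16
  bit 2 = 1: r = r^2 * 37 mod 41 = 16^2 * 37 = 10*37 = 1
  bit 3 = 0: r = r^2 mod 41 = 1^2 = 1
  bit 4 = 1: r = r^2 * 37 mod 41 = 1^2 * 37 = 1*37 = 37
  -> s = B^a = 37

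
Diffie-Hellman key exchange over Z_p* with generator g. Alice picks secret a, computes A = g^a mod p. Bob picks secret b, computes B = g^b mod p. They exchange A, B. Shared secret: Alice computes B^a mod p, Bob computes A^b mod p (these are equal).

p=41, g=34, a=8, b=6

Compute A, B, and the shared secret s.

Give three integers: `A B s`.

A = 34^8 mod 41  (bits of 8 = 1000)
  bit 0 = 1: r = r^2 * 34 mod 41 = 1^2 * 34 = 1*34 = 34
  bit 1 = 0: r = r^2 mod 41 = 34^2 = 8
  bit 2 = 0: r = r^2 mod 41 = 8^2 = 23
  bit 3 = 0: r = r^2 mod 41 = 23^2 = 37
  -> A = 37
B = 34^6 mod 41  (bits of 6 = 110)
  bit 0 = 1: r = r^2 * 34 mod 41 = 1^2 * 34 = 1*34 = 34
  bit 1 = 1: r = r^2 * 34 mod 41 = 34^2 * 34 = 8*34 = 26
  bit 2 = 0: r = r^2 mod 41 = 26^2 = 20
  -> B = 20
s = B^a = 20^8 mod 41  (bits of 8 = 1000)
  bit 0 = 1: r = r^2 * 20 mod 41 = 1^2 * 20 = 1*20 = 20
  bit 1 = 0: r = r^2 mod 41 = 20^2 = 31
  bit 2 = 0: r = r^2 mod 41 = 31^2 = 18
  bit 3 = 0: r = r^2 mod 41 = 18^2 = 37
  -> s = B^a = 37

Answer: 37 20 37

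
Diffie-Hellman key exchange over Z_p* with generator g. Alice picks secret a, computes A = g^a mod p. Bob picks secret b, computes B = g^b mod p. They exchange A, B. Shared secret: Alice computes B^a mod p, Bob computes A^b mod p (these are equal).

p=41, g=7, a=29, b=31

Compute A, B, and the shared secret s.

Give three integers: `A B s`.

A = 7^29 mod 41  (bits of 29 = 11101)
  bit 0 = 1: r = r^2 * 7 mod 41 = 1^2 * 7 = 1*7 = 7
  bit 1 = 1: r = r^2 * 7 mod 41 = 7^2 * 7 = 8*7 = 15
  bit 2 = 1: r = r^2 * 7 mod 41 = 15^2 * 7 = 20*7 = 17
  bit 3 = 0: r = r^2 mod 41 = 17^2 = 2
  bit 4 = 1: r = r^2 * 7 mod 41 = 2^2 * 7 = 4*7 = 28
  -> A = 28
B = 7^31 mod 41  (bits of 31 = 11111)
  bit 0 = 1: r = r^2 * 7 mod 41 = 1^2 * 7 = 1*7 = 7
  bit 1 = 1: r = r^2 * 7 mod 41 = 7^2 * 7 = 8*7 = 15
  bit 2 = 1: r = r^2 * 7 mod 41 = 15^2 * 7 = 20*7 = 17
  bit 3 = 1: r = r^2 * 7 mod 41 = 17^2 * 7 = 2*7 = 14
  bit 4 = 1: r = r^2 * 7 mod 41 = 14^2 * 7 = 32*7 = 19
  -> B = 19
s = B^a = 19^29 mod 41  (bits of 29 = 11101)
  bit 0 = 1: r = r^2 * 19 mod 41 = 1^2 * 19 = 1*19 = 19
  bit 1 = 1: r = r^2 * 19 mod 41 = 19^2 * 19 = 33*19 = 12
  bit 2 = 1: r = r^2 * 19 mod 41 = 12^2 * 19 = 21*19 = 30
  bit 3 = 0: r = r^2 mod 41 = 30^2 = 39
  bit 4 = 1: r = r^2 * 19 mod 41 = 39^2 * 19 = 4*19 = 35
  -> s = B^a = 35

Answer: 28 19 35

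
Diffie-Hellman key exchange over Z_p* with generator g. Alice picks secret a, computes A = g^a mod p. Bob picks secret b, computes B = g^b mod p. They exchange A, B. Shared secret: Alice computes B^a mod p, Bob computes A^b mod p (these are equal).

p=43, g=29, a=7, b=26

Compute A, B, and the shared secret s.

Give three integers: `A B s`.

A = 29^7 mod 43  (bits of 7 = 111)
  bit 0 = 1: r = r^2 * 29 mod 43 = 1^2 * 29 = 1*29 = 29
  bit 1 = 1: r = r^2 * 29 mod 43 = 29^2 * 29 = 24*29 = 8
  bit 2 = 1: r = r^2 * 29 mod 43 = 8^2 * 29 = 21*29 = 7
  -> A = 7
B = 29^26 mod 43  (bits of 26 = 11010)
  bit 0 = 1: r = r^2 * 29 mod 43 = 1^2 * 29 = 1*29 = 29
  bit 1 = 1: r = r^2 * 29 mod 43 = 29^2 * 29 = 24*29 = 8
  bit 2 = 0: r = r^2 mod 43 = 8^2 = 21
  bit 3 = 1: r = r^2 * 29 mod 43 = 21^2 * 29 = 11*29 = 18
  bit 4 = 0: r = r^2 mod 43 = 18^2 = 23
  -> B = 23
s = B^a = 23^7 mod 43  (bits of 7 = 111)
  bit 0 = 1: r = r^2 * 23 mod 43 = 1^2 * 23 = 1*23 = 23
  bit 1 = 1: r = r^2 * 23 mod 43 = 23^2 * 23 = 13*23 = 41
  bit 2 = 1: r = r^2 * 23 mod 43 = 41^2 * 23 = 4*23 = 6
  -> s = B^a = 6

Answer: 7 23 6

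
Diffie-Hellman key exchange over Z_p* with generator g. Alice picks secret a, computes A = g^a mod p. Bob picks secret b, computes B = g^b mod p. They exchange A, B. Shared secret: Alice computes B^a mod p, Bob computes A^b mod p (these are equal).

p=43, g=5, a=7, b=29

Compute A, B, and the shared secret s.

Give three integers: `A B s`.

A = 5^7 mod 43  (bits of 7 = 111)
  bit 0 = 1: r = r^2 * 5 mod 43 = 1^2 * 5 = 1*5 = 5
  bit 1 = 1: r = r^2 * 5 mod 43 = 5^2 * 5 = 25*5 = 39
  bit 2 = 1: r = r^2 * 5 mod 43 = 39^2 * 5 = 16*5 = 37
  -> A = 37
B = 5^29 mod 43  (bits of 29 = 11101)
  bit 0 = 1: r = r^2 * 5 mod 43 = 1^2 * 5 = 1*5 = 5
  bit 1 = 1: r = r^2 * 5 mod 43 = 5^2 * 5 = 25*5 = 39
  bit 2 = 1: r = r^2 * 5 mod 43 = 39^2 * 5 = 16*5 = 37
  bit 3 = 0: r = r^2 mod 43 = 37^2 = 36
  bit 4 = 1: r = r^2 * 5 mod 43 = 36^2 * 5 = 6*5 = 30
  -> B = 30
s = B^a = 30^7 mod 43  (bits of 7 = 111)
  bit 0 = 1: r = r^2 * 30 mod 43 = 1^2 * 30 = 1*30 = 30
  bit 1 = 1: r = r^2 * 30 mod 43 = 30^2 * 30 = 40*30 = 39
  bit 2 = 1: r = r^2 * 30 mod 43 = 39^2 * 30 = 16*30 = 7
  -> s = B^a = 7

Answer: 37 30 7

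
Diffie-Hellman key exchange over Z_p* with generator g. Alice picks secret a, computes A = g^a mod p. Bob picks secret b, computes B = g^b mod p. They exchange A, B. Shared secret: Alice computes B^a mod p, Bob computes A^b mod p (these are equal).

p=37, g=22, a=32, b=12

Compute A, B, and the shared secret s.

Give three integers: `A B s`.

Answer: 33 26 10

Derivation:
A = 22^32 mod 37  (bits of 32 = 100000)
  bit 0 = 1: r = r^2 * 22 mod 37 = 1^2 * 22 = 1*22 = 22
  bit 1 = 0: r = r^2 mod 37 = 22^2 = 3
  bit 2 = 0: r = r^2 mod 37 = 3^2 = 9
  bit 3 = 0: r = r^2 mod 37 = 9^2 = 7
  bit 4 = 0: r = r^2 mod 37 = 7^2 = 12
  bit 5 = 0: r = r^2 mod 37 = 12^2 = 33
  -> A = 33
B = 22^12 mod 37  (bits of 12 = 1100)
  bit 0 = 1: r = r^2 * 22 mod 37 = 1^2 * 22 = 1*22 = 22
  bit 1 = 1: r = r^2 * 22 mod 37 = 22^2 * 22 = 3*22 = 29
  bit 2 = 0: r = r^2 mod 37 = 29^2 = 27
  bit 3 = 0: r = r^2 mod 37 = 27^2 = 26
  -> B = 26
s = B^a = 26^32 mod 37  (bits of 32 = 100000)
  bit 0 = 1: r = r^2 * 26 mod 37 = 1^2 * 26 = 1*26 = 26
  bit 1 = 0: r = r^2 mod 37 = 26^2 = 10
  bit 2 = 0: r = r^2 mod 37 = 10^2 = 26
  bit 3 = 0: r = r^2 mod 37 = 26^2 = 10
  bit 4 = 0: r = r^2 mod 37 = 10^2 = 26
  bit 5 = 0: r = r^2 mod 37 = 26^2 = 10
  -> s = B^a = 10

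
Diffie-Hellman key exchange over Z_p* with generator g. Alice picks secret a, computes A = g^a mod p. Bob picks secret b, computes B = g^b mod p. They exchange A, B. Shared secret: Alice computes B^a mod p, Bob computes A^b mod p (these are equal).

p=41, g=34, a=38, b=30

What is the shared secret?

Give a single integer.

Answer: 40

Derivation:
A = 34^38 mod 41  (bits of 38 = 100110)
  bit 0 = 1: r = r^2 * 34 mod 41 = 1^2 * 34 = 1*34 = 34
  bit 1 = 0: r = r^2 mod 41 = 34^2 = 8
  bit 2 = 0: r = r^2 mod 41 = 8^2 = 23
  bit 3 = 1: r = r^2 * 34 mod 41 = 23^2 * 34 = 37*34 = 28
  bit 4 = 1: r = r^2 * 34 mod 41 = 28^2 * 34 = 5*34 = 6
  bit 5 = 0: r = r^2 mod 41 = 6^2 = 36
  -> A = 36
B = 34^30 mod 41  (bits of 30 = 11110)
  bit 0 = 1: r = r^2 * 34 mod 41 = 1^2 * 34 = 1*34 = 34
  bit 1 = 1: r = r^2 * 34 mod 41 = 34^2 * 34 = 8*34 = 26
  bit 2 = 1: r = r^2 * 34 mod 41 = 26^2 * 34 = 20*34 = 24
  bit 3 = 1: r = r^2 * 34 mod 41 = 24^2 * 34 = 2*34 = 27
  bit 4 = 0: r = r^2 mod 41 = 27^2 = 32
  -> B = 32
s = B^a = 32^38 mod 41  (bits of 38 = 100110)
  bit 0 = 1: r = r^2 * 32 mod 41 = 1^2 * 32 = 1*32 = 32
  bit 1 = 0: r = r^2 mod 41 = 32^2 = 40
  bit 2 = 0: r = r^2 mod 41 = 40^2 = 1
  bit 3 = 1: r = r^2 * 32 mod 41 = 1^2 * 32 = 1*32 = 32
  bit 4 = 1: r = r^2 * 32 mod 41 = 32^2 * 32 = 40*32 = 9
  bit 5 = 0: r = r^2 mod 41 = 9^2 = 40
  -> s = B^a = 40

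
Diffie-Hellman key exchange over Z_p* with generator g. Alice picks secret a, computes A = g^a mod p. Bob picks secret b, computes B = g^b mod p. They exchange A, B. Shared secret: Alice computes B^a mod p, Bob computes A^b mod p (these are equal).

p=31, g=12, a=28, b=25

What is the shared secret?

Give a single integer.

A = 12^28 mod 31  (bits of 28 = 11100)
  bit 0 = 1: r = r^2 * 12 mod 31 = 1^2 * 12 = 1*12 = 12
  bit 1 = 1: r = r^2 * 12 mod 31 = 12^2 * 12 = 20*12 = 23
  bit 2 = 1: r = r^2 * 12 mod 31 = 23^2 * 12 = 2*12 = 24
  bit 3 = 0: r = r^2 mod 31 = 24^2 = 18
  bit 4 = 0: r = r^2 mod 31 = 18^2 = 14
  -> A = 14
B = 12^25 mod 31  (bits of 25 = 11001)
  bit 0 = 1: r = r^2 * 12 mod 31 = 1^2 * 12 = 1*12 = 12
  bit 1 = 1: r = r^2 * 12 mod 31 = 12^2 * 12 = 20*12 = 23
  bit 2 = 0: r = r^2 mod 31 = 23^2 = 2
  bit 3 = 0: r = r^2 mod 31 = 2^2 = 4
  bit 4 = 1: r = r^2 * 12 mod 31 = 4^2 * 12 = 16*12 = 6
  -> B = 6
s = B^a = 6^28 mod 31  (bits of 28 = 11100)
  bit 0 = 1: r = r^2 * 6 mod 31 = 1^2 * 6 = 1*6 = 6
  bit 1 = 1: r = r^2 * 6 mod 31 = 6^2 * 6 = 5*6 = 30
  bit 2 = 1: r = r^2 * 6 mod 31 = 30^2 * 6 = 1*6 = 6
  bit 3 = 0: r = r^2 mod 31 = 6^2 = 5
  bit 4 = 0: r = r^2 mod 31 = 5^2 = 25
  -> s = B^a = 25

Answer: 25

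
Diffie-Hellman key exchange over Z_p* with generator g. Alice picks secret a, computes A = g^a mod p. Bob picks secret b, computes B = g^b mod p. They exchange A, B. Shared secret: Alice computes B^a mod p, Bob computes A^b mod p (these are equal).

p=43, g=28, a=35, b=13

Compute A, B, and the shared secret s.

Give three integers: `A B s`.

A = 28^35 mod 43  (bits of 35 = 100011)
  bit 0 = 1: r = r^2 * 28 mod 43 = 1^2 * 28 = 1*28 = 28
  bit 1 = 0: r = r^2 mod 43 = 28^2 = 10
  bit 2 = 0: r = r^2 mod 43 = 10^2 = 14
  bit 3 = 0: r = r^2 mod 43 = 14^2 = 24
  bit 4 = 1: r = r^2 * 28 mod 43 = 24^2 * 28 = 17*28 = 3
  bit 5 = 1: r = r^2 * 28 mod 43 = 3^2 * 28 = 9*28 = 37
  -> A = 37
B = 28^13 mod 43  (bits of 13 = 1101)
  bit 0 = 1: r = r^2 * 28 mod 43 = 1^2 * 28 = 1*28 = 28
  bit 1 = 1: r = r^2 * 28 mod 43 = 28^2 * 28 = 10*28 = 22
  bit 2 = 0: r = r^2 mod 43 = 22^2 = 11
  bit 3 = 1: r = r^2 * 28 mod 43 = 11^2 * 28 = 35*28 = 34
  -> B = 34
s = B^a = 34^35 mod 43  (bits of 35 = 100011)
  bit 0 = 1: r = r^2 * 34 mod 43 = 1^2 * 34 = 1*34 = 34
  bit 1 = 0: r = r^2 mod 43 = 34^2 = 38
  bit 2 = 0: r = r^2 mod 43 = 38^2 = 25
  bit 3 = 0: r = r^2 mod 43 = 25^2 = 23
  bit 4 = 1: r = r^2 * 34 mod 43 = 23^2 * 34 = 13*34 = 12
  bit 5 = 1: r = r^2 * 34 mod 43 = 12^2 * 34 = 15*34 = 37
  -> s = B^a = 37

Answer: 37 34 37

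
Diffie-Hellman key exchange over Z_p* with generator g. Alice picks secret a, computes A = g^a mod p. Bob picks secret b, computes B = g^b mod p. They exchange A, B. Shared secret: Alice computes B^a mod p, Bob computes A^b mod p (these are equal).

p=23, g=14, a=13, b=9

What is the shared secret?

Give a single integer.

A = 14^13 mod 23  (bits of 13 = 1101)
  bit 0 = 1: r = r^2 * 14 mod 23 = 1^2 * 14 = 1*14 = 14
  bit 1 = 1: r = r^2 * 14 mod 23 = 14^2 * 14 = 12*14 = 7
  bit 2 = 0: r = r^2 mod 23 = 7^2 = 3
  bit 3 = 1: r = r^2 * 14 mod 23 = 3^2 * 14 = 9*14 = 11
  -> A = 11
B = 14^9 mod 23  (bits of 9 = 1001)
  bit 0 = 1: r = r^2 * 14 mod 23 = 1^2 * 14 = 1*14 = 14
  bit 1 = 0: r = r^2 mod 23 = 14^2 = 12
  bit 2 = 0: r = r^2 mod 23 = 12^2 = 6
  bit 3 = 1: r = r^2 * 14 mod 23 = 6^2 * 14 = 13*14 = 21
  -> B = 21
s = B^a = 21^13 mod 23  (bits of 13 = 1101)
  bit 0 = 1: r = r^2 * 21 mod 23 = 1^2 * 21 = 1*21 = 21
  bit 1 = 1: r = r^2 * 21 mod 23 = 21^2 * 21 = 4*21 = 15
  bit 2 = 0: r = r^2 mod 23 = 15^2 = 18
  bit 3 = 1: r = r^2 * 21 mod 23 = 18^2 * 21 = 2*21 = 19
  -> s = B^a = 19

Answer: 19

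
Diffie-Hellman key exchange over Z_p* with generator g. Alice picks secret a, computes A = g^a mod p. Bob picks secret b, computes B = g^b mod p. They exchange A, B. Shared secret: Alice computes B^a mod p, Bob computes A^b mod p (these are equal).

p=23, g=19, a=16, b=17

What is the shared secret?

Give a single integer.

Answer: 9

Derivation:
A = 19^16 mod 23  (bits of 16 = 10000)
  bit 0 = 1: r = r^2 * 19 mod 23 = 1^2 * 19 = 1*19 = 19
  bit 1 = 0: r = r^2 mod 23 = 19^2 = 16
  bit 2 = 0: r = r^2 mod 23 = 16^2 = 3
  bit 3 = 0: r = r^2 mod 23 = 3^2 = 9
  bit 4 = 0: r = r^2 mod 23 = 9^2 = 12
  -> A = 12
B = 19^17 mod 23  (bits of 17 = 10001)
  bit 0 = 1: r = r^2 * 19 mod 23 = 1^2 * 19 = 1*19 = 19
  bit 1 = 0: r = r^2 mod 23 = 19^2 = 16
  bit 2 = 0: r = r^2 mod 23 = 16^2 = 3
  bit 3 = 0: r = r^2 mod 23 = 3^2 = 9
  bit 4 = 1: r = r^2 * 19 mod 23 = 9^2 * 19 = 12*19 = 21
  -> B = 21
s = B^a = 21^16 mod 23  (bits of 16 = 10000)
  bit 0 = 1: r = r^2 * 21 mod 23 = 1^2 * 21 = 1*21 = 21
  bit 1 = 0: r = r^2 mod 23 = 21^2 = 4
  bit 2 = 0: r = r^2 mod 23 = 4^2 = 16
  bit 3 = 0: r = r^2 mod 23 = 16^2 = 3
  bit 4 = 0: r = r^2 mod 23 = 3^2 = 9
  -> s = B^a = 9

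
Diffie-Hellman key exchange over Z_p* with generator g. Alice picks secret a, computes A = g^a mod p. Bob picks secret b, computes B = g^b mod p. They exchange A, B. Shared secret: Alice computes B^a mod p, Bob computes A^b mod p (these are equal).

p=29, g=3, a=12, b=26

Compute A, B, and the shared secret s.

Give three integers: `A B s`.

A = 3^12 mod 29  (bits of 12 = 1100)
  bit 0 = 1: r = r^2 * 3 mod 29 = 1^2 * 3 = 1*3 = 3
  bit 1 = 1: r = r^2 * 3 mod 29 = 3^2 * 3 = 9*3 = 27
  bit 2 = 0: r = r^2 mod 29 = 27^2 = 4
  bit 3 = 0: r = r^2 mod 29 = 4^2 = 16
  -> A = 16
B = 3^26 mod 29  (bits of 26 = 11010)
  bit 0 = 1: r = r^2 * 3 mod 29 = 1^2 * 3 = 1*3 = 3
  bit 1 = 1: r = r^2 * 3 mod 29 = 3^2 * 3 = 9*3 = 27
  bit 2 = 0: r = r^2 mod 29 = 27^2 = 4
  bit 3 = 1: r = r^2 * 3 mod 29 = 4^2 * 3 = 16*3 = 19
  bit 4 = 0: r = r^2 mod 29 = 19^2 = 13
  -> B = 13
s = B^a = 13^12 mod 29  (bits of 12 = 1100)
  bit 0 = 1: r = r^2 * 13 mod 29 = 1^2 * 13 = 1*13 = 13
  bit 1 = 1: r = r^2 * 13 mod 29 = 13^2 * 13 = 24*13 = 22
  bit 2 = 0: r = r^2 mod 29 = 22^2 = 20
  bit 3 = 0: r = r^2 mod 29 = 20^2 = 23
  -> s = B^a = 23

Answer: 16 13 23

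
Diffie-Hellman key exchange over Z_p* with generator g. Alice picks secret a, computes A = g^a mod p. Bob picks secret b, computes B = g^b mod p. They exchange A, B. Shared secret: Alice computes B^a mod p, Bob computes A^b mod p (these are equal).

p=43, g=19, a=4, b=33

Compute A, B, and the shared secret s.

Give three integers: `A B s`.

Answer: 31 8 11

Derivation:
A = 19^4 mod 43  (bits of 4 = 100)
  bit 0 = 1: r = r^2 * 19 mod 43 = 1^2 * 19 = 1*19 = 19
  bit 1 = 0: r = r^2 mod 43 = 19^2 = 17
  bit 2 = 0: r = r^2 mod 43 = 17^2 = 31
  -> A = 31
B = 19^33 mod 43  (bits of 33 = 100001)
  bit 0 = 1: r = r^2 * 19 mod 43 = 1^2 * 19 = 1*19 = 19
  bit 1 = 0: r = r^2 mod 43 = 19^2 = 17
  bit 2 = 0: r = r^2 mod 43 = 17^2 = 31
  bit 3 = 0: r = r^2 mod 43 = 31^2 = 15
  bit 4 = 0: r = r^2 mod 43 = 15^2 = 10
  bit 5 = 1: r = r^2 * 19 mod 43 = 10^2 * 19 = 14*19 = 8
  -> B = 8
s = B^a = 8^4 mod 43  (bits of 4 = 100)
  bit 0 = 1: r = r^2 * 8 mod 43 = 1^2 * 8 = 1*8 = 8
  bit 1 = 0: r = r^2 mod 43 = 8^2 = 21
  bit 2 = 0: r = r^2 mod 43 = 21^2 = 11
  -> s = B^a = 11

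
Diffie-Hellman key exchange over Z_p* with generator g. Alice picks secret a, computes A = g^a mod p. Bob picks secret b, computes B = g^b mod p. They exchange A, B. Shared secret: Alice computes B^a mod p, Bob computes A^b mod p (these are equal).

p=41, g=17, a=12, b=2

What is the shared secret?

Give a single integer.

A = 17^12 mod 41  (bits of 12 = 1100)
  bit 0 = 1: r = r^2 * 17 mod 41 = 1^2 * 17 = 1*17 = 17
  bit 1 = 1: r = r^2 * 17 mod 41 = 17^2 * 17 = 2*17 = 34
  bit 2 = 0: r = r^2 mod 41 = 34^2 = 8
  bit 3 = 0: r = r^2 mod 41 = 8^2 = 23
  -> A = 23
B = 17^2 mod 41  (bits of 2 = 10)
  bit 0 = 1: r = r^2 * 17 mod 41 = 1^2 * 17 = 1*17 = 17
  bit 1 = 0: r = r^2 mod 41 = 17^2 = 2
  -> B = 2
s = B^a = 2^12 mod 41  (bits of 12 = 1100)
  bit 0 = 1: r = r^2 * 2 mod 41 = 1^2 * 2 = 1*2 = 2
  bit 1 = 1: r = r^2 * 2 mod 41 = 2^2 * 2 = 4*2 = 8
  bit 2 = 0: r = r^2 mod 41 = 8^2 = 23
  bit 3 = 0: r = r^2 mod 41 = 23^2 = 37
  -> s = B^a = 37

Answer: 37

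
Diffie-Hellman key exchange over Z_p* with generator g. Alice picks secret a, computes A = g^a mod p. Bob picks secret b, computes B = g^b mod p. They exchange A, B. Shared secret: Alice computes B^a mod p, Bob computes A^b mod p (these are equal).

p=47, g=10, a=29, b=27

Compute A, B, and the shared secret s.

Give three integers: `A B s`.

Answer: 19 11 10

Derivation:
A = 10^29 mod 47  (bits of 29 = 11101)
  bit 0 = 1: r = r^2 * 10 mod 47 = 1^2 * 10 = 1*10 = 10
  bit 1 = 1: r = r^2 * 10 mod 47 = 10^2 * 10 = 6*10 = 13
  bit 2 = 1: r = r^2 * 10 mod 47 = 13^2 * 10 = 28*10 = 45
  bit 3 = 0: r = r^2 mod 47 = 45^2 = 4
  bit 4 = 1: r = r^2 * 10 mod 47 = 4^2 * 10 = 16*10 = 19
  -> A = 19
B = 10^27 mod 47  (bits of 27 = 11011)
  bit 0 = 1: r = r^2 * 10 mod 47 = 1^2 * 10 = 1*10 = 10
  bit 1 = 1: r = r^2 * 10 mod 47 = 10^2 * 10 = 6*10 = 13
  bit 2 = 0: r = r^2 mod 47 = 13^2 = 28
  bit 3 = 1: r = r^2 * 10 mod 47 = 28^2 * 10 = 32*10 = 38
  bit 4 = 1: r = r^2 * 10 mod 47 = 38^2 * 10 = 34*10 = 11
  -> B = 11
s = B^a = 11^29 mod 47  (bits of 29 = 11101)
  bit 0 = 1: r = r^2 * 11 mod 47 = 1^2 * 11 = 1*11 = 11
  bit 1 = 1: r = r^2 * 11 mod 47 = 11^2 * 11 = 27*11 = 15
  bit 2 = 1: r = r^2 * 11 mod 47 = 15^2 * 11 = 37*11 = 31
  bit 3 = 0: r = r^2 mod 47 = 31^2 = 21
  bit 4 = 1: r = r^2 * 11 mod 47 = 21^2 * 11 = 18*11 = 10
  -> s = B^a = 10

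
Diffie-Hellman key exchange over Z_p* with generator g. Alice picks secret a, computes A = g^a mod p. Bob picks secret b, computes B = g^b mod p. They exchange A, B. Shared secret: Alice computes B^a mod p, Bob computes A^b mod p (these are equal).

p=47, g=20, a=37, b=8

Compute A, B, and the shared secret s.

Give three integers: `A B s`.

Answer: 29 3 14

Derivation:
A = 20^37 mod 47  (bits of 37 = 100101)
  bit 0 = 1: r = r^2 * 20 mod 47 = 1^2 * 20 = 1*20 = 20
  bit 1 = 0: r = r^2 mod 47 = 20^2 = 24
  bit 2 = 0: r = r^2 mod 47 = 24^2 = 12
  bit 3 = 1: r = r^2 * 20 mod 47 = 12^2 * 20 = 3*20 = 13
  bit 4 = 0: r = r^2 mod 47 = 13^2 = 28
  bit 5 = 1: r = r^2 * 20 mod 47 = 28^2 * 20 = 32*20 = 29
  -> A = 29
B = 20^8 mod 47  (bits of 8 = 1000)
  bit 0 = 1: r = r^2 * 20 mod 47 = 1^2 * 20 = 1*20 = 20
  bit 1 = 0: r = r^2 mod 47 = 20^2 = 24
  bit 2 = 0: r = r^2 mod 47 = 24^2 = 12
  bit 3 = 0: r = r^2 mod 47 = 12^2 = 3
  -> B = 3
s = B^a = 3^37 mod 47  (bits of 37 = 100101)
  bit 0 = 1: r = r^2 * 3 mod 47 = 1^2 * 3 = 1*3 = 3
  bit 1 = 0: r = r^2 mod 47 = 3^2 = 9
  bit 2 = 0: r = r^2 mod 47 = 9^2 = 34
  bit 3 = 1: r = r^2 * 3 mod 47 = 34^2 * 3 = 28*3 = 37
  bit 4 = 0: r = r^2 mod 47 = 37^2 = 6
  bit 5 = 1: r = r^2 * 3 mod 47 = 6^2 * 3 = 36*3 = 14
  -> s = B^a = 14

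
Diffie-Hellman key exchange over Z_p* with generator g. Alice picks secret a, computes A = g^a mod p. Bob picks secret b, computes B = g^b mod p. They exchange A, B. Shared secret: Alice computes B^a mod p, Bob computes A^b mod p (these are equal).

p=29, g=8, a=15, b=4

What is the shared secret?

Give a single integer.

A = 8^15 mod 29  (bits of 15 = 1111)
  bit 0 = 1: r = r^2 * 8 mod 29 = 1^2 * 8 = 1*8 = 8
  bit 1 = 1: r = r^2 * 8 mod 29 = 8^2 * 8 = 6*8 = 19
  bit 2 = 1: r = r^2 * 8 mod 29 = 19^2 * 8 = 13*8 = 17
  bit 3 = 1: r = r^2 * 8 mod 29 = 17^2 * 8 = 28*8 = 21
  -> A = 21
B = 8^4 mod 29  (bits of 4 = 100)
  bit 0 = 1: r = r^2 * 8 mod 29 = 1^2 * 8 = 1*8 = 8
  bit 1 = 0: r = r^2 mod 29 = 8^2 = 6
  bit 2 = 0: r = r^2 mod 29 = 6^2 = 7
  -> B = 7
s = B^a = 7^15 mod 29  (bits of 15 = 1111)
  bit 0 = 1: r = r^2 * 7 mod 29 = 1^2 * 7 = 1*7 = 7
  bit 1 = 1: r = r^2 * 7 mod 29 = 7^2 * 7 = 20*7 = 24
  bit 2 = 1: r = r^2 * 7 mod 29 = 24^2 * 7 = 25*7 = 1
  bit 3 = 1: r = r^2 * 7 mod 29 = 1^2 * 7 = 1*7 = 7
  -> s = B^a = 7

Answer: 7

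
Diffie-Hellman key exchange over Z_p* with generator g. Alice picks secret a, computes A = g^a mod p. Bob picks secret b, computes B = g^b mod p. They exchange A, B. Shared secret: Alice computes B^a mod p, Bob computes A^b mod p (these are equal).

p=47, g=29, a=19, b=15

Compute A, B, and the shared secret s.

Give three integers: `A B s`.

A = 29^19 mod 47  (bits of 19 = 10011)
  bit 0 = 1: r = r^2 * 29 mod 47 = 1^2 * 29 = 1*29 = 29
  bit 1 = 0: r = r^2 mod 47 = 29^2 = 42
  bit 2 = 0: r = r^2 mod 47 = 42^2 = 25
  bit 3 = 1: r = r^2 * 29 mod 47 = 25^2 * 29 = 14*29 = 30
  bit 4 = 1: r = r^2 * 29 mod 47 = 30^2 * 29 = 7*29 = 15
  -> A = 15
B = 29^15 mod 47  (bits of 15 = 1111)
  bit 0 = 1: r = r^2 * 29 mod 47 = 1^2 * 29 = 1*29 = 29
  bit 1 = 1: r = r^2 * 29 mod 47 = 29^2 * 29 = 42*29 = 43
  bit 2 = 1: r = r^2 * 29 mod 47 = 43^2 * 29 = 16*29 = 41
  bit 3 = 1: r = r^2 * 29 mod 47 = 41^2 * 29 = 36*29 = 10
  -> B = 10
s = B^a = 10^19 mod 47  (bits of 19 = 10011)
  bit 0 = 1: r = r^2 * 10 mod 47 = 1^2 * 10 = 1*10 = 10
  bit 1 = 0: r = r^2 mod 47 = 10^2 = 6
  bit 2 = 0: r = r^2 mod 47 = 6^2 = 36
  bit 3 = 1: r = r^2 * 10 mod 47 = 36^2 * 10 = 27*10 = 35
  bit 4 = 1: r = r^2 * 10 mod 47 = 35^2 * 10 = 3*10 = 30
  -> s = B^a = 30

Answer: 15 10 30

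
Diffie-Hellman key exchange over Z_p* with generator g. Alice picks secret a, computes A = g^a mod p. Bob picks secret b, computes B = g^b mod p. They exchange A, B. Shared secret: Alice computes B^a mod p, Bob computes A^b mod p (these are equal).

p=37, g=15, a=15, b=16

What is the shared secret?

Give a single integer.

Answer: 10

Derivation:
A = 15^15 mod 37  (bits of 15 = 1111)
  bit 0 = 1: r = r^2 * 15 mod 37 = 1^2 * 15 = 1*15 = 15
  bit 1 = 1: r = r^2 * 15 mod 37 = 15^2 * 15 = 3*15 = 8
  bit 2 = 1: r = r^2 * 15 mod 37 = 8^2 * 15 = 27*15 = 35
  bit 3 = 1: r = r^2 * 15 mod 37 = 35^2 * 15 = 4*15 = 23
  -> A = 23
B = 15^16 mod 37  (bits of 16 = 10000)
  bit 0 = 1: r = r^2 * 15 mod 37 = 1^2 * 15 = 1*15 = 15
  bit 1 = 0: r = r^2 mod 37 = 15^2 = 3
  bit 2 = 0: r = r^2 mod 37 = 3^2 = 9
  bit 3 = 0: r = r^2 mod 37 = 9^2 = 7
  bit 4 = 0: r = r^2 mod 37 = 7^2 = 12
  -> B = 12
s = B^a = 12^15 mod 37  (bits of 15 = 1111)
  bit 0 = 1: r = r^2 * 12 mod 37 = 1^2 * 12 = 1*12 = 12
  bit 1 = 1: r = r^2 * 12 mod 37 = 12^2 * 12 = 33*12 = 26
  bit 2 = 1: r = r^2 * 12 mod 37 = 26^2 * 12 = 10*12 = 9
  bit 3 = 1: r = r^2 * 12 mod 37 = 9^2 * 12 = 7*12 = 10
  -> s = B^a = 10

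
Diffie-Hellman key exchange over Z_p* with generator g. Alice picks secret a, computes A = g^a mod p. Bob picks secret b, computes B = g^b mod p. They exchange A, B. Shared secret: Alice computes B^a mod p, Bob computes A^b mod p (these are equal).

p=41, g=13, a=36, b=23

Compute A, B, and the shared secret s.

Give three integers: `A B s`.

Answer: 23 17 31

Derivation:
A = 13^36 mod 41  (bits of 36 = 100100)
  bit 0 = 1: r = r^2 * 13 mod 41 = 1^2 * 13 = 1*13 = 13
  bit 1 = 0: r = r^2 mod 41 = 13^2 = 5
  bit 2 = 0: r = r^2 mod 41 = 5^2 = 25
  bit 3 = 1: r = r^2 * 13 mod 41 = 25^2 * 13 = 10*13 = 7
  bit 4 = 0: r = r^2 mod 41 = 7^2 = 8
  bit 5 = 0: r = r^2 mod 41 = 8^2 = 23
  -> A = 23
B = 13^23 mod 41  (bits of 23 = 10111)
  bit 0 = 1: r = r^2 * 13 mod 41 = 1^2 * 13 = 1*13 = 13
  bit 1 = 0: r = r^2 mod 41 = 13^2 = 5
  bit 2 = 1: r = r^2 * 13 mod 41 = 5^2 * 13 = 25*13 = 38
  bit 3 = 1: r = r^2 * 13 mod 41 = 38^2 * 13 = 9*13 = 35
  bit 4 = 1: r = r^2 * 13 mod 41 = 35^2 * 13 = 36*13 = 17
  -> B = 17
s = B^a = 17^36 mod 41  (bits of 36 = 100100)
  bit 0 = 1: r = r^2 * 17 mod 41 = 1^2 * 17 = 1*17 = 17
  bit 1 = 0: r = r^2 mod 41 = 17^2 = 2
  bit 2 = 0: r = r^2 mod 41 = 2^2 = 4
  bit 3 = 1: r = r^2 * 17 mod 41 = 4^2 * 17 = 16*17 = 26
  bit 4 = 0: r = r^2 mod 41 = 26^2 = 20
  bit 5 = 0: r = r^2 mod 41 = 20^2 = 31
  -> s = B^a = 31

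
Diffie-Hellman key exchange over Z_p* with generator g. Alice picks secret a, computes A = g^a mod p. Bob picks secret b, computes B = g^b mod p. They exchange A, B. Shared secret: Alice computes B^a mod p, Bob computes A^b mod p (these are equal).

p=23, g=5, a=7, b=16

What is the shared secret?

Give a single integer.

A = 5^7 mod 23  (bits of 7 = 111)
  bit 0 = 1: r = r^2 * 5 mod 23 = 1^2 * 5 = 1*5 = 5
  bit 1 = 1: r = r^2 * 5 mod 23 = 5^2 * 5 = 2*5 = 10
  bit 2 = 1: r = r^2 * 5 mod 23 = 10^2 * 5 = 8*5 = 17
  -> A = 17
B = 5^16 mod 23  (bits of 16 = 10000)
  bit 0 = 1: r = r^2 * 5 mod 23 = 1^2 * 5 = 1*5 = 5
  bit 1 = 0: r = r^2 mod 23 = 5^2 = 2
  bit 2 = 0: r = r^2 mod 23 = 2^2 = 4
  bit 3 = 0: r = r^2 mod 23 = 4^2 = 16
  bit 4 = 0: r = r^2 mod 23 = 16^2 = 3
  -> B = 3
s = B^a = 3^7 mod 23  (bits of 7 = 111)
  bit 0 = 1: r = r^2 * 3 mod 23 = 1^2 * 3 = 1*3 = 3
  bit 1 = 1: r = r^2 * 3 mod 23 = 3^2 * 3 = 9*3 = 4
  bit 2 = 1: r = r^2 * 3 mod 23 = 4^2 * 3 = 16*3 = 2
  -> s = B^a = 2

Answer: 2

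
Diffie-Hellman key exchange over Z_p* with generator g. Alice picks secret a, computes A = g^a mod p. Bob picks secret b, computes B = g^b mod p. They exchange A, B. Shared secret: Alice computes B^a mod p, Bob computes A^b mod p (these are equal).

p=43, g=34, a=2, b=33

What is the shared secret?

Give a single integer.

Answer: 41

Derivation:
A = 34^2 mod 43  (bits of 2 = 10)
  bit 0 = 1: r = r^2 * 34 mod 43 = 1^2 * 34 = 1*34 = 34
  bit 1 = 0: r = r^2 mod 43 = 34^2 = 38
  -> A = 38
B = 34^33 mod 43  (bits of 33 = 100001)
  bit 0 = 1: r = r^2 * 34 mod 43 = 1^2 * 34 = 1*34 = 34
  bit 1 = 0: r = r^2 mod 43 = 34^2 = 38
  bit 2 = 0: r = r^2 mod 43 = 38^2 = 25
  bit 3 = 0: r = r^2 mod 43 = 25^2 = 23
  bit 4 = 0: r = r^2 mod 43 = 23^2 = 13
  bit 5 = 1: r = r^2 * 34 mod 43 = 13^2 * 34 = 40*34 = 27
  -> B = 27
s = B^a = 27^2 mod 43  (bits of 2 = 10)
  bit 0 = 1: r = r^2 * 27 mod 43 = 1^2 * 27 = 1*27 = 27
  bit 1 = 0: r = r^2 mod 43 = 27^2 = 41
  -> s = B^a = 41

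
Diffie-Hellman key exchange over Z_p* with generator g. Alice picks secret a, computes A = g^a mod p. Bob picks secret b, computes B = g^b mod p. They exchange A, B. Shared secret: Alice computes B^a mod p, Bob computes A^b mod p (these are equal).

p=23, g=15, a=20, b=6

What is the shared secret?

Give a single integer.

A = 15^20 mod 23  (bits of 20 = 10100)
  bit 0 = 1: r = r^2 * 15 mod 23 = 1^2 * 15 = 1*15 = 15
  bit 1 = 0: r = r^2 mod 23 = 15^2 = 18
  bit 2 = 1: r = r^2 * 15 mod 23 = 18^2 * 15 = 2*15 = 7
  bit 3 = 0: r = r^2 mod 23 = 7^2 = 3
  bit 4 = 0: r = r^2 mod 23 = 3^2 = 9
  -> A = 9
B = 15^6 mod 23  (bits of 6 = 110)
  bit 0 = 1: r = r^2 * 15 mod 23 = 1^2 * 15 = 1*15 = 15
  bit 1 = 1: r = r^2 * 15 mod 23 = 15^2 * 15 = 18*15 = 17
  bit 2 = 0: r = r^2 mod 23 = 17^2 = 13
  -> B = 13
s = B^a = 13^20 mod 23  (bits of 20 = 10100)
  bit 0 = 1: r = r^2 * 13 mod 23 = 1^2 * 13 = 1*13 = 13
  bit 1 = 0: r = r^2 mod 23 = 13^2 = 8
  bit 2 = 1: r = r^2 * 13 mod 23 = 8^2 * 13 = 18*13 = 4
  bit 3 = 0: r = r^2 mod 23 = 4^2 = 16
  bit 4 = 0: r = r^2 mod 23 = 16^2 = 3
  -> s = B^a = 3

Answer: 3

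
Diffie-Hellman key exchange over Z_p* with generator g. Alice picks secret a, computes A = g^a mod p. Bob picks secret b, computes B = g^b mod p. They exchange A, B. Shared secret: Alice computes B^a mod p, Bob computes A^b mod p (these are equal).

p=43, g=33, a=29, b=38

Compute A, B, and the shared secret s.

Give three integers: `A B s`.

A = 33^29 mod 43  (bits of 29 = 11101)
  bit 0 = 1: r = r^2 * 33 mod 43 = 1^2 * 33 = 1*33 = 33
  bit 1 = 1: r = r^2 * 33 mod 43 = 33^2 * 33 = 14*33 = 32
  bit 2 = 1: r = r^2 * 33 mod 43 = 32^2 * 33 = 35*33 = 37
  bit 3 = 0: r = r^2 mod 43 = 37^2 = 36
  bit 4 = 1: r = r^2 * 33 mod 43 = 36^2 * 33 = 6*33 = 26
  -> A = 26
B = 33^38 mod 43  (bits of 38 = 100110)
  bit 0 = 1: r = r^2 * 33 mod 43 = 1^2 * 33 = 1*33 = 33
  bit 1 = 0: r = r^2 mod 43 = 33^2 = 14
  bit 2 = 0: r = r^2 mod 43 = 14^2 = 24
  bit 3 = 1: r = r^2 * 33 mod 43 = 24^2 * 33 = 17*33 = 2
  bit 4 = 1: r = r^2 * 33 mod 43 = 2^2 * 33 = 4*33 = 3
  bit 5 = 0: r = r^2 mod 43 = 3^2 = 9
  -> B = 9
s = B^a = 9^29 mod 43  (bits of 29 = 11101)
  bit 0 = 1: r = r^2 * 9 mod 43 = 1^2 * 9 = 1*9 = 9
  bit 1 = 1: r = r^2 * 9 mod 43 = 9^2 * 9 = 38*9 = 41
  bit 2 = 1: r = r^2 * 9 mod 43 = 41^2 * 9 = 4*9 = 36
  bit 3 = 0: r = r^2 mod 43 = 36^2 = 6
  bit 4 = 1: r = r^2 * 9 mod 43 = 6^2 * 9 = 36*9 = 23
  -> s = B^a = 23

Answer: 26 9 23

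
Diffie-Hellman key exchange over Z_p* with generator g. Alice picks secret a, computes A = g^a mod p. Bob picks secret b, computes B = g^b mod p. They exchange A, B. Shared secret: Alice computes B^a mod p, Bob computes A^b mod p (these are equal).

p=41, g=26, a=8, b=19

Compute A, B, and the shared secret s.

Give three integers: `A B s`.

A = 26^8 mod 41  (bits of 8 = 1000)
  bit 0 = 1: r = r^2 * 26 mod 41 = 1^2 * 26 = 1*26 = 26
  bit 1 = 0: r = r^2 mod 41 = 26^2 = 20
  bit 2 = 0: r = r^2 mod 41 = 20^2 = 31
  bit 3 = 0: r = r^2 mod 41 = 31^2 = 18
  -> A = 18
B = 26^19 mod 41  (bits of 19 = 10011)
  bit 0 = 1: r = r^2 * 26 mod 41 = 1^2 * 26 = 1*26 = 26
  bit 1 = 0: r = r^2 mod 41 = 26^2 = 20
  bit 2 = 0: r = r^2 mod 41 = 20^2 = 31
  bit 3 = 1: r = r^2 * 26 mod 41 = 31^2 * 26 = 18*26 = 17
  bit 4 = 1: r = r^2 * 26 mod 41 = 17^2 * 26 = 2*26 = 11
  -> B = 11
s = B^a = 11^8 mod 41  (bits of 8 = 1000)
  bit 0 = 1: r = r^2 * 11 mod 41 = 1^2 * 11 = 1*11 = 11
  bit 1 = 0: r = r^2 mod 41 = 11^2 = 39
  bit 2 = 0: r = r^2 mod 41 = 39^2 = 4
  bit 3 = 0: r = r^2 mod 41 = 4^2 = 16
  -> s = B^a = 16

Answer: 18 11 16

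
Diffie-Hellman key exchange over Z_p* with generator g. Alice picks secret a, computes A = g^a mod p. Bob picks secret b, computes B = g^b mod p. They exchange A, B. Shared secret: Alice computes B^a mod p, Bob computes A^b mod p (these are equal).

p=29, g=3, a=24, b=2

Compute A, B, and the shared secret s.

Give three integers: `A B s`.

Answer: 24 9 25

Derivation:
A = 3^24 mod 29  (bits of 24 = 11000)
  bit 0 = 1: r = r^2 * 3 mod 29 = 1^2 * 3 = 1*3 = 3
  bit 1 = 1: r = r^2 * 3 mod 29 = 3^2 * 3 = 9*3 = 27
  bit 2 = 0: r = r^2 mod 29 = 27^2 = 4
  bit 3 = 0: r = r^2 mod 29 = 4^2 = 16
  bit 4 = 0: r = r^2 mod 29 = 16^2 = 24
  -> A = 24
B = 3^2 mod 29  (bits of 2 = 10)
  bit 0 = 1: r = r^2 * 3 mod 29 = 1^2 * 3 = 1*3 = 3
  bit 1 = 0: r = r^2 mod 29 = 3^2 = 9
  -> B = 9
s = B^a = 9^24 mod 29  (bits of 24 = 11000)
  bit 0 = 1: r = r^2 * 9 mod 29 = 1^2 * 9 = 1*9 = 9
  bit 1 = 1: r = r^2 * 9 mod 29 = 9^2 * 9 = 23*9 = 4
  bit 2 = 0: r = r^2 mod 29 = 4^2 = 16
  bit 3 = 0: r = r^2 mod 29 = 16^2 = 24
  bit 4 = 0: r = r^2 mod 29 = 24^2 = 25
  -> s = B^a = 25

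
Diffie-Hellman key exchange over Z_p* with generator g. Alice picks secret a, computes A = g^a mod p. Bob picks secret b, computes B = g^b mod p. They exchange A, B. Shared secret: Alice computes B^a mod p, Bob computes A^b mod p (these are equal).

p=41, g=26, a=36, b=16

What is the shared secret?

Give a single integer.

Answer: 37

Derivation:
A = 26^36 mod 41  (bits of 36 = 100100)
  bit 0 = 1: r = r^2 * 26 mod 41 = 1^2 * 26 = 1*26 = 26
  bit 1 = 0: r = r^2 mod 41 = 26^2 = 20
  bit 2 = 0: r = r^2 mod 41 = 20^2 = 31
  bit 3 = 1: r = r^2 * 26 mod 41 = 31^2 * 26 = 18*26 = 17
  bit 4 = 0: r = r^2 mod 41 = 17^2 = 2
  bit 5 = 0: r = r^2 mod 41 = 2^2 = 4
  -> A = 4
B = 26^16 mod 41  (bits of 16 = 10000)
  bit 0 = 1: r = r^2 * 26 mod 41 = 1^2 * 26 = 1*26 = 26
  bit 1 = 0: r = r^2 mod 41 = 26^2 = 20
  bit 2 = 0: r = r^2 mod 41 = 20^2 = 31
  bit 3 = 0: r = r^2 mod 41 = 31^2 = 18
  bit 4 = 0: r = r^2 mod 41 = 18^2 = 37
  -> B = 37
s = B^a = 37^36 mod 41  (bits of 36 = 100100)
  bit 0 = 1: r = r^2 * 37 mod 41 = 1^2 * 37 = 1*37 = 37
  bit 1 = 0: r = r^2 mod 41 = 37^2 = 16
  bit 2 = 0: r = r^2 mod 41 = 16^2 = 10
  bit 3 = 1: r = r^2 * 37 mod 41 = 10^2 * 37 = 18*37 = 10
  bit 4 = 0: r = r^2 mod 41 = 10^2 = 18
  bit 5 = 0: r = r^2 mod 41 = 18^2 = 37
  -> s = B^a = 37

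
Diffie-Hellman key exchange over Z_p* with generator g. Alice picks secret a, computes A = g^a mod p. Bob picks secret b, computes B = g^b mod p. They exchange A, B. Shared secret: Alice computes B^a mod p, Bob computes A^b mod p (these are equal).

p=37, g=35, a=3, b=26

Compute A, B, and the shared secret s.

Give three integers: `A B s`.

Answer: 29 3 27

Derivation:
A = 35^3 mod 37  (bits of 3 = 11)
  bit 0 = 1: r = r^2 * 35 mod 37 = 1^2 * 35 = 1*35 = 35
  bit 1 = 1: r = r^2 * 35 mod 37 = 35^2 * 35 = 4*35 = 29
  -> A = 29
B = 35^26 mod 37  (bits of 26 = 11010)
  bit 0 = 1: r = r^2 * 35 mod 37 = 1^2 * 35 = 1*35 = 35
  bit 1 = 1: r = r^2 * 35 mod 37 = 35^2 * 35 = 4*35 = 29
  bit 2 = 0: r = r^2 mod 37 = 29^2 = 27
  bit 3 = 1: r = r^2 * 35 mod 37 = 27^2 * 35 = 26*35 = 22
  bit 4 = 0: r = r^2 mod 37 = 22^2 = 3
  -> B = 3
s = B^a = 3^3 mod 37  (bits of 3 = 11)
  bit 0 = 1: r = r^2 * 3 mod 37 = 1^2 * 3 = 1*3 = 3
  bit 1 = 1: r = r^2 * 3 mod 37 = 3^2 * 3 = 9*3 = 27
  -> s = B^a = 27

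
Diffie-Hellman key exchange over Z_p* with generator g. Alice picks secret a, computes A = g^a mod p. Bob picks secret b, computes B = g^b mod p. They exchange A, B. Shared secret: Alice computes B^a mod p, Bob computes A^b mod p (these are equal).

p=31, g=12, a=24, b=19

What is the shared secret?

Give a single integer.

A = 12^24 mod 31  (bits of 24 = 11000)
  bit 0 = 1: r = r^2 * 12 mod 31 = 1^2 * 12 = 1*12 = 12
  bit 1 = 1: r = r^2 * 12 mod 31 = 12^2 * 12 = 20*12 = 23
  bit 2 = 0: r = r^2 mod 31 = 23^2 = 2
  bit 3 = 0: r = r^2 mod 31 = 2^2 = 4
  bit 4 = 0: r = r^2 mod 31 = 4^2 = 16
  -> A = 16
B = 12^19 mod 31  (bits of 19 = 10011)
  bit 0 = 1: r = r^2 * 12 mod 31 = 1^2 * 12 = 1*12 = 12
  bit 1 = 0: r = r^2 mod 31 = 12^2 = 20
  bit 2 = 0: r = r^2 mod 31 = 20^2 = 28
  bit 3 = 1: r = r^2 * 12 mod 31 = 28^2 * 12 = 9*12 = 15
  bit 4 = 1: r = r^2 * 12 mod 31 = 15^2 * 12 = 8*12 = 3
  -> B = 3
s = B^a = 3^24 mod 31  (bits of 24 = 11000)
  bit 0 = 1: r = r^2 * 3 mod 31 = 1^2 * 3 = 1*3 = 3
  bit 1 = 1: r = r^2 * 3 mod 31 = 3^2 * 3 = 9*3 = 27
  bit 2 = 0: r = r^2 mod 31 = 27^2 = 16
  bit 3 = 0: r = r^2 mod 31 = 16^2 = 8
  bit 4 = 0: r = r^2 mod 31 = 8^2 = 2
  -> s = B^a = 2

Answer: 2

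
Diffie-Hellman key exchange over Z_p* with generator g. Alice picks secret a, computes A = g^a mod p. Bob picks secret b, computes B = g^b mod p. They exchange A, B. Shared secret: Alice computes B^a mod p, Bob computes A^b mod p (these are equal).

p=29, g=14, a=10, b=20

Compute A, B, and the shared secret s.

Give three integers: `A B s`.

A = 14^10 mod 29  (bits of 10 = 1010)
  bit 0 = 1: r = r^2 * 14 mod 29 = 1^2 * 14 = 1*14 = 14
  bit 1 = 0: r = r^2 mod 29 = 14^2 = 22
  bit 2 = 1: r = r^2 * 14 mod 29 = 22^2 * 14 = 20*14 = 19
  bit 3 = 0: r = r^2 mod 29 = 19^2 = 13
  -> A = 13
B = 14^20 mod 29  (bits of 20 = 10100)
  bit 0 = 1: r = r^2 * 14 mod 29 = 1^2 * 14 = 1*14 = 14
  bit 1 = 0: r = r^2 mod 29 = 14^2 = 22
  bit 2 = 1: r = r^2 * 14 mod 29 = 22^2 * 14 = 20*14 = 19
  bit 3 = 0: r = r^2 mod 29 = 19^2 = 13
  bit 4 = 0: r = r^2 mod 29 = 13^2 = 24
  -> B = 24
s = B^a = 24^10 mod 29  (bits of 10 = 1010)
  bit 0 = 1: r = r^2 * 24 mod 29 = 1^2 * 24 = 1*24 = 24
  bit 1 = 0: r = r^2 mod 29 = 24^2 = 25
  bit 2 = 1: r = r^2 * 24 mod 29 = 25^2 * 24 = 16*24 = 7
  bit 3 = 0: r = r^2 mod 29 = 7^2 = 20
  -> s = B^a = 20

Answer: 13 24 20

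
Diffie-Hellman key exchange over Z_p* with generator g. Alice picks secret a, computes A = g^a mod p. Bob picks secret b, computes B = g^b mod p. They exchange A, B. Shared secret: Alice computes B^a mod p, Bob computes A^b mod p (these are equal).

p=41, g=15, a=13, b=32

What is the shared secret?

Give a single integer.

A = 15^13 mod 41  (bits of 13 = 1101)
  bit 0 = 1: r = r^2 * 15 mod 41 = 1^2 * 15 = 1*15 = 15
  bit 1 = 1: r = r^2 * 15 mod 41 = 15^2 * 15 = 20*15 = 13
  bit 2 = 0: r = r^2 mod 41 = 13^2 = 5
  bit 3 = 1: r = r^2 * 15 mod 41 = 5^2 * 15 = 25*15 = 6
  -> A = 6
B = 15^32 mod 41  (bits of 32 = 100000)
  bit 0 = 1: r = r^2 * 15 mod 41 = 1^2 * 15 = 1*15 = 15
  bit 1 = 0: r = r^2 mod 41 = 15^2 = 20
  bit 2 = 0: r = r^2 mod 41 = 20^2 = 31
  bit 3 = 0: r = r^2 mod 41 = 31^2 = 18
  bit 4 = 0: r = r^2 mod 41 = 18^2 = 37
  bit 5 = 0: r = r^2 mod 41 = 37^2 = 16
  -> B = 16
s = B^a = 16^13 mod 41  (bits of 13 = 1101)
  bit 0 = 1: r = r^2 * 16 mod 41 = 1^2 * 16 = 1*16 = 16
  bit 1 = 1: r = r^2 * 16 mod 41 = 16^2 * 16 = 10*16 = 37
  bit 2 = 0: r = r^2 mod 41 = 37^2 = 16
  bit 3 = 1: r = r^2 * 16 mod 41 = 16^2 * 16 = 10*16 = 37
  -> s = B^a = 37

Answer: 37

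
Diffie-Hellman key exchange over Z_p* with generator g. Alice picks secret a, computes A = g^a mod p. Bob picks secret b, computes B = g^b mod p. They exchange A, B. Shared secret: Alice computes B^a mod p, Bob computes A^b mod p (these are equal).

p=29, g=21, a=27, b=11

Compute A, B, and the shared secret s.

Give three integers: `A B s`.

A = 21^27 mod 29  (bits of 27 = 11011)
  bit 0 = 1: r = r^2 * 21 mod 29 = 1^2 * 21 = 1*21 = 21
  bit 1 = 1: r = r^2 * 21 mod 29 = 21^2 * 21 = 6*21 = 10
  bit 2 = 0: r = r^2 mod 29 = 10^2 = 13
  bit 3 = 1: r = r^2 * 21 mod 29 = 13^2 * 21 = 24*21 = 11
  bit 4 = 1: r = r^2 * 21 mod 29 = 11^2 * 21 = 5*21 = 18
  -> A = 18
B = 21^11 mod 29  (bits of 11 = 1011)
  bit 0 = 1: r = r^2 * 21 mod 29 = 1^2 * 21 = 1*21 = 21
  bit 1 = 0: r = r^2 mod 29 = 21^2 = 6
  bit 2 = 1: r = r^2 * 21 mod 29 = 6^2 * 21 = 7*21 = 2
  bit 3 = 1: r = r^2 * 21 mod 29 = 2^2 * 21 = 4*21 = 26
  -> B = 26
s = B^a = 26^27 mod 29  (bits of 27 = 11011)
  bit 0 = 1: r = r^2 * 26 mod 29 = 1^2 * 26 = 1*26 = 26
  bit 1 = 1: r = r^2 * 26 mod 29 = 26^2 * 26 = 9*26 = 2
  bit 2 = 0: r = r^2 mod 29 = 2^2 = 4
  bit 3 = 1: r = r^2 * 26 mod 29 = 4^2 * 26 = 16*26 = 10
  bit 4 = 1: r = r^2 * 26 mod 29 = 10^2 * 26 = 13*26 = 19
  -> s = B^a = 19

Answer: 18 26 19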